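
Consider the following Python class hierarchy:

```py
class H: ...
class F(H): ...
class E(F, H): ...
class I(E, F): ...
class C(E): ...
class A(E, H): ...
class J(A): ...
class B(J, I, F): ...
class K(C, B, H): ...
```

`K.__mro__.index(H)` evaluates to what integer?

L[K] = K + merge(L[C], L[B], L[H], [C B H])
  take C:  [C E F H object] + [B J A I E F H object] + [H object] + [C B H]
  take B:  [E F H object] + [B J A I E F H object] + [H object] + [B H]
  take J:  [E F H object] + [J A I E F H object] + [H object] + [H]
  take A:  [E F H object] + [A I E F H object] + [H object] + [H]
  take I:  [E F H object] + [I E F H object] + [H object] + [H]
  take E:  [E F H object] + [E F H object] + [H object] + [H]
  take F:  [F H object] + [F H object] + [H object] + [H]
  take H:  [H object] + [H object] + [H object] + [H]
  take object:  [object] + [object] + [object]
MRO: K C B J A I E F H object
H sits at index 8.

8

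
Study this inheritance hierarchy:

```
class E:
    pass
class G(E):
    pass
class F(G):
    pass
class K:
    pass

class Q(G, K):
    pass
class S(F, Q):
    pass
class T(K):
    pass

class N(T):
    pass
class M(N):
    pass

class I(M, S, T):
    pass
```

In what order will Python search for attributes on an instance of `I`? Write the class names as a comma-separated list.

I, M, N, S, T, F, Q, G, E, K, object

L[I] = I + merge(L[M], L[S], L[T], [M S T])
  take M:  [M N T K object] + [S F Q G E K object] + [T K object] + [M S T]
  take N:  [N T K object] + [S F Q G E K object] + [T K object] + [S T]
  take S:  [T K object] + [S F Q G E K object] + [T K object] + [S T]
  take T:  [T K object] + [F Q G E K object] + [T K object] + [T]
  take F:  [K object] + [F Q G E K object] + [K object]
  take Q:  [K object] + [Q G E K object] + [K object]
  take G:  [K object] + [G E K object] + [K object]
  take E:  [K object] + [E K object] + [K object]
  take K:  [K object] + [K object] + [K object]
  take object:  [object] + [object] + [object]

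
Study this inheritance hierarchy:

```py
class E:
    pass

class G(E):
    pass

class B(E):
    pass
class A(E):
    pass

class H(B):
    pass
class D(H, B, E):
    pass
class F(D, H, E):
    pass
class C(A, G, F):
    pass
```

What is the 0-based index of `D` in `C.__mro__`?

4

L[C] = C + merge(L[A], L[G], L[F], [A G F])
  take A:  [A E object] + [G E object] + [F D H B E object] + [A G F]
  take G:  [E object] + [G E object] + [F D H B E object] + [G F]
  take F:  [E object] + [E object] + [F D H B E object] + [F]
  take D:  [E object] + [E object] + [D H B E object]
  take H:  [E object] + [E object] + [H B E object]
  take B:  [E object] + [E object] + [B E object]
  take E:  [E object] + [E object] + [E object]
  take object:  [object] + [object] + [object]
MRO: C A G F D H B E object
D sits at index 4.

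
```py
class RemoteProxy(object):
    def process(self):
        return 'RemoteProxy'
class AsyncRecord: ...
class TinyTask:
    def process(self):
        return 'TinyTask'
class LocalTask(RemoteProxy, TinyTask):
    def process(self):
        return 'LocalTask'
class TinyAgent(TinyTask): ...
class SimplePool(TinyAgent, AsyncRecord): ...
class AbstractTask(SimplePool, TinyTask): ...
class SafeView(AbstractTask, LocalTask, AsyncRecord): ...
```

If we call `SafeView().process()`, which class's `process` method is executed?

LocalTask

L[SafeView] = SafeView + merge(L[AbstractTask], L[LocalTask], L[AsyncRecord], [AbstractTask LocalTask AsyncRecord])
  take AbstractTask:  [AbstractTask SimplePool TinyAgent TinyTask AsyncRecord object] + [LocalTask RemoteProxy TinyTask object] + [AsyncRecord object] + [AbstractTask LocalTask AsyncRecord]
  take SimplePool:  [SimplePool TinyAgent TinyTask AsyncRecord object] + [LocalTask RemoteProxy TinyTask object] + [AsyncRecord object] + [LocalTask AsyncRecord]
  take TinyAgent:  [TinyAgent TinyTask AsyncRecord object] + [LocalTask RemoteProxy TinyTask object] + [AsyncRecord object] + [LocalTask AsyncRecord]
  take LocalTask:  [TinyTask AsyncRecord object] + [LocalTask RemoteProxy TinyTask object] + [AsyncRecord object] + [LocalTask AsyncRecord]
  take RemoteProxy:  [TinyTask AsyncRecord object] + [RemoteProxy TinyTask object] + [AsyncRecord object] + [AsyncRecord]
  take TinyTask:  [TinyTask AsyncRecord object] + [TinyTask object] + [AsyncRecord object] + [AsyncRecord]
  take AsyncRecord:  [AsyncRecord object] + [object] + [AsyncRecord object] + [AsyncRecord]
  take object:  [object] + [object] + [object]
MRO: SafeView AbstractTask SimplePool TinyAgent LocalTask RemoteProxy TinyTask AsyncRecord object
process is defined in: LocalTask, RemoteProxy, TinyTask. First along the MRO is LocalTask.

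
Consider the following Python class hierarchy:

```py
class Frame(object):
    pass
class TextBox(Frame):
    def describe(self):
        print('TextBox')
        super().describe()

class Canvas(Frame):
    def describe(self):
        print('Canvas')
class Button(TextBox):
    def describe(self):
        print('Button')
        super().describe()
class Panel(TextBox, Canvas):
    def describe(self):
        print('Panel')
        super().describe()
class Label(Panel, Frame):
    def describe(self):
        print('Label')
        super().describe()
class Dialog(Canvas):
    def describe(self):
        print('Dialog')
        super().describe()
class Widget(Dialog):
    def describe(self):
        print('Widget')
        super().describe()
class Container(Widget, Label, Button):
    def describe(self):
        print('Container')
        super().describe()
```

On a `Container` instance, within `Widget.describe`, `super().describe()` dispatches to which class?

Dialog

L[Container] = Container + merge(L[Widget], L[Label], L[Button], [Widget Label Button])
  take Widget:  [Widget Dialog Canvas Frame object] + [Label Panel TextBox Canvas Frame object] + [Button TextBox Frame object] + [Widget Label Button]
  take Dialog:  [Dialog Canvas Frame object] + [Label Panel TextBox Canvas Frame object] + [Button TextBox Frame object] + [Label Button]
  take Label:  [Canvas Frame object] + [Label Panel TextBox Canvas Frame object] + [Button TextBox Frame object] + [Label Button]
  take Panel:  [Canvas Frame object] + [Panel TextBox Canvas Frame object] + [Button TextBox Frame object] + [Button]
  take Button:  [Canvas Frame object] + [TextBox Canvas Frame object] + [Button TextBox Frame object] + [Button]
  take TextBox:  [Canvas Frame object] + [TextBox Canvas Frame object] + [TextBox Frame object]
  take Canvas:  [Canvas Frame object] + [Canvas Frame object] + [Frame object]
  take Frame:  [Frame object] + [Frame object] + [Frame object]
  take object:  [object] + [object] + [object]
MRO: Container Widget Dialog Label Panel Button TextBox Canvas Frame object
super() in Widget.describe on a Container instance goes to the class after Widget in Container's MRO: Dialog.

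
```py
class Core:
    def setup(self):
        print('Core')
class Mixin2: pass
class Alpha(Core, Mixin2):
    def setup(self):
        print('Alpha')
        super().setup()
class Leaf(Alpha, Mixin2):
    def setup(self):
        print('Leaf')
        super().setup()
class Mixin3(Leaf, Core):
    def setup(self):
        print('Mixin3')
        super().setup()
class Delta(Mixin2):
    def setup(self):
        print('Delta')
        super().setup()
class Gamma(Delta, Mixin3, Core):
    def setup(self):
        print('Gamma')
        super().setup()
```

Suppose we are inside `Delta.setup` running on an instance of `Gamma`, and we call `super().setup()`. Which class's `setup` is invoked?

L[Gamma] = Gamma + merge(L[Delta], L[Mixin3], L[Core], [Delta Mixin3 Core])
  take Delta:  [Delta Mixin2 object] + [Mixin3 Leaf Alpha Core Mixin2 object] + [Core object] + [Delta Mixin3 Core]
  take Mixin3:  [Mixin2 object] + [Mixin3 Leaf Alpha Core Mixin2 object] + [Core object] + [Mixin3 Core]
  take Leaf:  [Mixin2 object] + [Leaf Alpha Core Mixin2 object] + [Core object] + [Core]
  take Alpha:  [Mixin2 object] + [Alpha Core Mixin2 object] + [Core object] + [Core]
  take Core:  [Mixin2 object] + [Core Mixin2 object] + [Core object] + [Core]
  take Mixin2:  [Mixin2 object] + [Mixin2 object] + [object]
  take object:  [object] + [object] + [object]
MRO: Gamma Delta Mixin3 Leaf Alpha Core Mixin2 object
super() in Delta.setup on a Gamma instance goes to the class after Delta in Gamma's MRO: Mixin3.

Mixin3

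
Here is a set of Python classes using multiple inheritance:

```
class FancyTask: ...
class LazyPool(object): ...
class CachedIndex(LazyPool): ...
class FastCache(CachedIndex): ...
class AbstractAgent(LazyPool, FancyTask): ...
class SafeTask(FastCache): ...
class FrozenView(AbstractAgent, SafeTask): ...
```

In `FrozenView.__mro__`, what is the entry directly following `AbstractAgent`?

L[FrozenView] = FrozenView + merge(L[AbstractAgent], L[SafeTask], [AbstractAgent SafeTask])
  take AbstractAgent:  [AbstractAgent LazyPool FancyTask object] + [SafeTask FastCache CachedIndex LazyPool object] + [AbstractAgent SafeTask]
  take SafeTask:  [LazyPool FancyTask object] + [SafeTask FastCache CachedIndex LazyPool object] + [SafeTask]
  take FastCache:  [LazyPool FancyTask object] + [FastCache CachedIndex LazyPool object]
  take CachedIndex:  [LazyPool FancyTask object] + [CachedIndex LazyPool object]
  take LazyPool:  [LazyPool FancyTask object] + [LazyPool object]
  take FancyTask:  [FancyTask object] + [object]
  take object:  [object] + [object]
MRO: FrozenView AbstractAgent SafeTask FastCache CachedIndex LazyPool FancyTask object
AbstractAgent is at position 1; next is SafeTask.

SafeTask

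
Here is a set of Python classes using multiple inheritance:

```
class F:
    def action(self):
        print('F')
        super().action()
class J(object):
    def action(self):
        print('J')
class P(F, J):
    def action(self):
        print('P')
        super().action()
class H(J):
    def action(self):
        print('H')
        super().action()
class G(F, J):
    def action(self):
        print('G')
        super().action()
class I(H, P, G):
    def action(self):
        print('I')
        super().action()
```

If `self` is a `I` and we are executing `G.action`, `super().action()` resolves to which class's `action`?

F

L[I] = I + merge(L[H], L[P], L[G], [H P G])
  take H:  [H J object] + [P F J object] + [G F J object] + [H P G]
  take P:  [J object] + [P F J object] + [G F J object] + [P G]
  take G:  [J object] + [F J object] + [G F J object] + [G]
  take F:  [J object] + [F J object] + [F J object]
  take J:  [J object] + [J object] + [J object]
  take object:  [object] + [object] + [object]
MRO: I H P G F J object
super() in G.action on a I instance goes to the class after G in I's MRO: F.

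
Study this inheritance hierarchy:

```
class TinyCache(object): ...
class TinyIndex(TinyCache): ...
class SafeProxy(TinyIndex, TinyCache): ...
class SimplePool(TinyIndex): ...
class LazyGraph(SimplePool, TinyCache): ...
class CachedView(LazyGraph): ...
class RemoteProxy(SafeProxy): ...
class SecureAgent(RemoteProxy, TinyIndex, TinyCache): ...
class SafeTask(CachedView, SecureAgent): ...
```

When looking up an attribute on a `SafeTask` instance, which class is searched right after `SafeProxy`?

TinyIndex

L[SafeTask] = SafeTask + merge(L[CachedView], L[SecureAgent], [CachedView SecureAgent])
  take CachedView:  [CachedView LazyGraph SimplePool TinyIndex TinyCache object] + [SecureAgent RemoteProxy SafeProxy TinyIndex TinyCache object] + [CachedView SecureAgent]
  take LazyGraph:  [LazyGraph SimplePool TinyIndex TinyCache object] + [SecureAgent RemoteProxy SafeProxy TinyIndex TinyCache object] + [SecureAgent]
  take SimplePool:  [SimplePool TinyIndex TinyCache object] + [SecureAgent RemoteProxy SafeProxy TinyIndex TinyCache object] + [SecureAgent]
  take SecureAgent:  [TinyIndex TinyCache object] + [SecureAgent RemoteProxy SafeProxy TinyIndex TinyCache object] + [SecureAgent]
  take RemoteProxy:  [TinyIndex TinyCache object] + [RemoteProxy SafeProxy TinyIndex TinyCache object]
  take SafeProxy:  [TinyIndex TinyCache object] + [SafeProxy TinyIndex TinyCache object]
  take TinyIndex:  [TinyIndex TinyCache object] + [TinyIndex TinyCache object]
  take TinyCache:  [TinyCache object] + [TinyCache object]
  take object:  [object] + [object]
MRO: SafeTask CachedView LazyGraph SimplePool SecureAgent RemoteProxy SafeProxy TinyIndex TinyCache object
SafeProxy is at position 6; next is TinyIndex.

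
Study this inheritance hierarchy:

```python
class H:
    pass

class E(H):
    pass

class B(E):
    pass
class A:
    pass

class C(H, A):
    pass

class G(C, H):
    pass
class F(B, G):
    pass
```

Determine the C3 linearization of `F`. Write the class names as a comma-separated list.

F, B, E, G, C, H, A, object

L[F] = F + merge(L[B], L[G], [B G])
  take B:  [B E H object] + [G C H A object] + [B G]
  take E:  [E H object] + [G C H A object] + [G]
  take G:  [H object] + [G C H A object] + [G]
  take C:  [H object] + [C H A object]
  take H:  [H object] + [H A object]
  take A:  [object] + [A object]
  take object:  [object] + [object]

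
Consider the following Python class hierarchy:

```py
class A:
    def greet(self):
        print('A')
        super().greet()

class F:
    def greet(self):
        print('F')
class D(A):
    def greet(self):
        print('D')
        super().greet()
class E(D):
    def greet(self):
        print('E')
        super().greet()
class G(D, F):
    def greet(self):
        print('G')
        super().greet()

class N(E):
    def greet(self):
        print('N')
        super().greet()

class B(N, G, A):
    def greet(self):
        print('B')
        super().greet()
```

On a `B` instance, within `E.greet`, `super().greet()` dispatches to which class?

G

L[B] = B + merge(L[N], L[G], L[A], [N G A])
  take N:  [N E D A object] + [G D A F object] + [A object] + [N G A]
  take E:  [E D A object] + [G D A F object] + [A object] + [G A]
  take G:  [D A object] + [G D A F object] + [A object] + [G A]
  take D:  [D A object] + [D A F object] + [A object] + [A]
  take A:  [A object] + [A F object] + [A object] + [A]
  take F:  [object] + [F object] + [object]
  take object:  [object] + [object] + [object]
MRO: B N E G D A F object
super() in E.greet on a B instance goes to the class after E in B's MRO: G.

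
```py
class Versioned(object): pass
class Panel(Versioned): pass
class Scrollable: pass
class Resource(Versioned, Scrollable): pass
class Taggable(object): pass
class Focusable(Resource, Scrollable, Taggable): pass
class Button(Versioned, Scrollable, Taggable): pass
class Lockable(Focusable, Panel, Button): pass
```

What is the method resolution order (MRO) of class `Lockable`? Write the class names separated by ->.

Lockable -> Focusable -> Resource -> Panel -> Button -> Versioned -> Scrollable -> Taggable -> object

L[Lockable] = Lockable + merge(L[Focusable], L[Panel], L[Button], [Focusable Panel Button])
  take Focusable:  [Focusable Resource Versioned Scrollable Taggable object] + [Panel Versioned object] + [Button Versioned Scrollable Taggable object] + [Focusable Panel Button]
  take Resource:  [Resource Versioned Scrollable Taggable object] + [Panel Versioned object] + [Button Versioned Scrollable Taggable object] + [Panel Button]
  take Panel:  [Versioned Scrollable Taggable object] + [Panel Versioned object] + [Button Versioned Scrollable Taggable object] + [Panel Button]
  take Button:  [Versioned Scrollable Taggable object] + [Versioned object] + [Button Versioned Scrollable Taggable object] + [Button]
  take Versioned:  [Versioned Scrollable Taggable object] + [Versioned object] + [Versioned Scrollable Taggable object]
  take Scrollable:  [Scrollable Taggable object] + [object] + [Scrollable Taggable object]
  take Taggable:  [Taggable object] + [object] + [Taggable object]
  take object:  [object] + [object] + [object]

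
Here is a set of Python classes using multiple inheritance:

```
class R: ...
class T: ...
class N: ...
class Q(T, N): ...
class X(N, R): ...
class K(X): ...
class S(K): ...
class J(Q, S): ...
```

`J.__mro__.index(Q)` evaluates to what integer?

1

L[J] = J + merge(L[Q], L[S], [Q S])
  take Q:  [Q T N object] + [S K X N R object] + [Q S]
  take T:  [T N object] + [S K X N R object] + [S]
  take S:  [N object] + [S K X N R object] + [S]
  take K:  [N object] + [K X N R object]
  take X:  [N object] + [X N R object]
  take N:  [N object] + [N R object]
  take R:  [object] + [R object]
  take object:  [object] + [object]
MRO: J Q T S K X N R object
Q sits at index 1.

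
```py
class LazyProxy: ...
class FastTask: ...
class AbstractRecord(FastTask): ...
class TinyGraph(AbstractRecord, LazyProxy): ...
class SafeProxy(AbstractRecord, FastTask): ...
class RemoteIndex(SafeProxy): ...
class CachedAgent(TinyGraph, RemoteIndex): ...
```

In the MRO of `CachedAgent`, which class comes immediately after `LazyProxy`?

L[CachedAgent] = CachedAgent + merge(L[TinyGraph], L[RemoteIndex], [TinyGraph RemoteIndex])
  take TinyGraph:  [TinyGraph AbstractRecord FastTask LazyProxy object] + [RemoteIndex SafeProxy AbstractRecord FastTask object] + [TinyGraph RemoteIndex]
  take RemoteIndex:  [AbstractRecord FastTask LazyProxy object] + [RemoteIndex SafeProxy AbstractRecord FastTask object] + [RemoteIndex]
  take SafeProxy:  [AbstractRecord FastTask LazyProxy object] + [SafeProxy AbstractRecord FastTask object]
  take AbstractRecord:  [AbstractRecord FastTask LazyProxy object] + [AbstractRecord FastTask object]
  take FastTask:  [FastTask LazyProxy object] + [FastTask object]
  take LazyProxy:  [LazyProxy object] + [object]
  take object:  [object] + [object]
MRO: CachedAgent TinyGraph RemoteIndex SafeProxy AbstractRecord FastTask LazyProxy object
LazyProxy is at position 6; next is object.

object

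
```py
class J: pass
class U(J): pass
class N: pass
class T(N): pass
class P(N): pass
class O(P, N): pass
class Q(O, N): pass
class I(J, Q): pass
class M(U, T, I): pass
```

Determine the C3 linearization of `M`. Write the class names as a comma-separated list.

M, U, T, I, J, Q, O, P, N, object

L[M] = M + merge(L[U], L[T], L[I], [U T I])
  take U:  [U J object] + [T N object] + [I J Q O P N object] + [U T I]
  take T:  [J object] + [T N object] + [I J Q O P N object] + [T I]
  take I:  [J object] + [N object] + [I J Q O P N object] + [I]
  take J:  [J object] + [N object] + [J Q O P N object]
  take Q:  [object] + [N object] + [Q O P N object]
  take O:  [object] + [N object] + [O P N object]
  take P:  [object] + [N object] + [P N object]
  take N:  [object] + [N object] + [N object]
  take object:  [object] + [object] + [object]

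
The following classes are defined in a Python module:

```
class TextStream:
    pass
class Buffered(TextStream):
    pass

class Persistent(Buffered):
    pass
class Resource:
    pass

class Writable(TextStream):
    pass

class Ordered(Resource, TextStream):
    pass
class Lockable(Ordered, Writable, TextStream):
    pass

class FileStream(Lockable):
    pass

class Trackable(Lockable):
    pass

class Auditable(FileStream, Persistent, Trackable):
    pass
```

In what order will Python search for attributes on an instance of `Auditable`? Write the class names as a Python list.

L[Auditable] = Auditable + merge(L[FileStream], L[Persistent], L[Trackable], [FileStream Persistent Trackable])
  take FileStream:  [FileStream Lockable Ordered Resource Writable TextStream object] + [Persistent Buffered TextStream object] + [Trackable Lockable Ordered Resource Writable TextStream object] + [FileStream Persistent Trackable]
  take Persistent:  [Lockable Ordered Resource Writable TextStream object] + [Persistent Buffered TextStream object] + [Trackable Lockable Ordered Resource Writable TextStream object] + [Persistent Trackable]
  take Buffered:  [Lockable Ordered Resource Writable TextStream object] + [Buffered TextStream object] + [Trackable Lockable Ordered Resource Writable TextStream object] + [Trackable]
  take Trackable:  [Lockable Ordered Resource Writable TextStream object] + [TextStream object] + [Trackable Lockable Ordered Resource Writable TextStream object] + [Trackable]
  take Lockable:  [Lockable Ordered Resource Writable TextStream object] + [TextStream object] + [Lockable Ordered Resource Writable TextStream object]
  take Ordered:  [Ordered Resource Writable TextStream object] + [TextStream object] + [Ordered Resource Writable TextStream object]
  take Resource:  [Resource Writable TextStream object] + [TextStream object] + [Resource Writable TextStream object]
  take Writable:  [Writable TextStream object] + [TextStream object] + [Writable TextStream object]
  take TextStream:  [TextStream object] + [TextStream object] + [TextStream object]
  take object:  [object] + [object] + [object]

[Auditable, FileStream, Persistent, Buffered, Trackable, Lockable, Ordered, Resource, Writable, TextStream, object]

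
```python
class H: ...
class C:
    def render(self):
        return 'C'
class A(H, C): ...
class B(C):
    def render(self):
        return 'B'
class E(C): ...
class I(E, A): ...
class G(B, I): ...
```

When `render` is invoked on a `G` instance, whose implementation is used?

L[G] = G + merge(L[B], L[I], [B I])
  take B:  [B C object] + [I E A H C object] + [B I]
  take I:  [C object] + [I E A H C object] + [I]
  take E:  [C object] + [E A H C object]
  take A:  [C object] + [A H C object]
  take H:  [C object] + [H C object]
  take C:  [C object] + [C object]
  take object:  [object] + [object]
MRO: G B I E A H C object
render is defined in: B, C. First along the MRO is B.

B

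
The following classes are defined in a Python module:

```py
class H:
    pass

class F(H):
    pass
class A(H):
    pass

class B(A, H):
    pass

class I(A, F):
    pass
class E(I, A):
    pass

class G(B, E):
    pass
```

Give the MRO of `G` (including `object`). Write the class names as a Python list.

L[G] = G + merge(L[B], L[E], [B E])
  take B:  [B A H object] + [E I A F H object] + [B E]
  take E:  [A H object] + [E I A F H object] + [E]
  take I:  [A H object] + [I A F H object]
  take A:  [A H object] + [A F H object]
  take F:  [H object] + [F H object]
  take H:  [H object] + [H object]
  take object:  [object] + [object]

[G, B, E, I, A, F, H, object]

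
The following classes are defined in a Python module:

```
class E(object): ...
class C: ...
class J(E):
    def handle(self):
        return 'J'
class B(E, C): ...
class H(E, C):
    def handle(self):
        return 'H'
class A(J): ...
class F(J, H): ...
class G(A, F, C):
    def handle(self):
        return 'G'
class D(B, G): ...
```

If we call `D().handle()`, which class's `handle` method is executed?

L[D] = D + merge(L[B], L[G], [B G])
  take B:  [B E C object] + [G A F J H E C object] + [B G]
  take G:  [E C object] + [G A F J H E C object] + [G]
  take A:  [E C object] + [A F J H E C object]
  take F:  [E C object] + [F J H E C object]
  take J:  [E C object] + [J H E C object]
  take H:  [E C object] + [H E C object]
  take E:  [E C object] + [E C object]
  take C:  [C object] + [C object]
  take object:  [object] + [object]
MRO: D B G A F J H E C object
handle is defined in: G, H, J. First along the MRO is G.

G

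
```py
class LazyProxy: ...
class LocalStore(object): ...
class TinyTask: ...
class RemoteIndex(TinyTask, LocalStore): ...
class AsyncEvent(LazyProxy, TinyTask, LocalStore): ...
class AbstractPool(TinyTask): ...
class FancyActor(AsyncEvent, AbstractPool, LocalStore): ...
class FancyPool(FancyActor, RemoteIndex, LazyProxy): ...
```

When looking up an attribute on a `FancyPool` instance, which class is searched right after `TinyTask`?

LocalStore

L[FancyPool] = FancyPool + merge(L[FancyActor], L[RemoteIndex], L[LazyProxy], [FancyActor RemoteIndex LazyProxy])
  take FancyActor:  [FancyActor AsyncEvent LazyProxy AbstractPool TinyTask LocalStore object] + [RemoteIndex TinyTask LocalStore object] + [LazyProxy object] + [FancyActor RemoteIndex LazyProxy]
  take AsyncEvent:  [AsyncEvent LazyProxy AbstractPool TinyTask LocalStore object] + [RemoteIndex TinyTask LocalStore object] + [LazyProxy object] + [RemoteIndex LazyProxy]
  take RemoteIndex:  [LazyProxy AbstractPool TinyTask LocalStore object] + [RemoteIndex TinyTask LocalStore object] + [LazyProxy object] + [RemoteIndex LazyProxy]
  take LazyProxy:  [LazyProxy AbstractPool TinyTask LocalStore object] + [TinyTask LocalStore object] + [LazyProxy object] + [LazyProxy]
  take AbstractPool:  [AbstractPool TinyTask LocalStore object] + [TinyTask LocalStore object] + [object]
  take TinyTask:  [TinyTask LocalStore object] + [TinyTask LocalStore object] + [object]
  take LocalStore:  [LocalStore object] + [LocalStore object] + [object]
  take object:  [object] + [object] + [object]
MRO: FancyPool FancyActor AsyncEvent RemoteIndex LazyProxy AbstractPool TinyTask LocalStore object
TinyTask is at position 6; next is LocalStore.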